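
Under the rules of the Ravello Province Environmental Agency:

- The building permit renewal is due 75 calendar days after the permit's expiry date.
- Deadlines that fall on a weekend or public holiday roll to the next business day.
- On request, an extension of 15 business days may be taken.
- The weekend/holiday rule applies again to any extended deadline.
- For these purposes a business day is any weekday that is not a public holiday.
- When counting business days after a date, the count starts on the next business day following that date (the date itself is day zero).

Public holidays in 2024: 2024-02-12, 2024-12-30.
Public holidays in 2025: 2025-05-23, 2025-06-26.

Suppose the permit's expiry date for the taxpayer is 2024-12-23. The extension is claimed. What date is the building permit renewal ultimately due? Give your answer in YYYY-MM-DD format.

2025-03-31

From 2024-12-23, 75 calendar days later is 2025-03-08.
2025-03-08 is a Saturday; the next business day is 2025-03-10 (Monday).
Counting 15 further business days from 2025-03-10 reaches 2025-03-31.
2025-03-31 is a Monday and not a listed holiday, so it stands.
Final deadline: 2025-03-31.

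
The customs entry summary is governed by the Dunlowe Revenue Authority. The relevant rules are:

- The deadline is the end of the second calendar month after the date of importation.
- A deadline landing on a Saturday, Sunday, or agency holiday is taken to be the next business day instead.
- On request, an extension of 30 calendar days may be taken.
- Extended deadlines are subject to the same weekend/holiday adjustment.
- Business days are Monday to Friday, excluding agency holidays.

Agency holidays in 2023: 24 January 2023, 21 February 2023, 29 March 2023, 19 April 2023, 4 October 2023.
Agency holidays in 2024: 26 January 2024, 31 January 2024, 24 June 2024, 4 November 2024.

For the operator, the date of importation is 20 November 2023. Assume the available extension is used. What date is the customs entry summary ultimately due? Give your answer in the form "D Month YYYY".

2 months after 20 November 2023 falls in January 2024; the last day of that month is 31 January 2024.
31 January 2024 falls on a listed holiday. Rolling to the next business day gives 1 February 2024, a Thursday.
The 30-calendar-day extension moves the deadline from 1 February 2024 to 2 March 2024.
2 March 2024 falls on a Saturday. Rolling to the next business day gives 4 March 2024, a Monday.
Final deadline: 4 March 2024.

4 March 2024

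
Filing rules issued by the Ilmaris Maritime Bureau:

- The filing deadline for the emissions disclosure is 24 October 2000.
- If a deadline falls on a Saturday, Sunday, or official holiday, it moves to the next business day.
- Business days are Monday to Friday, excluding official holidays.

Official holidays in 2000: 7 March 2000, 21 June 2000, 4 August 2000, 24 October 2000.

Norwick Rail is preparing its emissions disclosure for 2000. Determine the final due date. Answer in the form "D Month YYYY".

25 October 2000

The stated deadline is 24 October 2000.
24 October 2000 is a listed holiday, so it moves to the next business day, 25 October 2000 (Wednesday).
Deadline: 25 October 2000.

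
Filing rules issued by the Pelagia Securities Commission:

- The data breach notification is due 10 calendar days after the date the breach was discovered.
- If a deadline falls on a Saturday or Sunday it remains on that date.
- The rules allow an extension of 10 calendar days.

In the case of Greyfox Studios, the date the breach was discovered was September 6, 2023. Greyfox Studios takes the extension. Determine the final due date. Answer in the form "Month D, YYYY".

Trigger date September 6, 2023 + 10 calendar days = September 16, 2023.
September 16, 2023 falls on a Saturday. The rules make no weekend/holiday allowance, so it remains September 16, 2023.
Add the 10 calendar-day extension to September 16, 2023: September 26, 2023.
No adjustment is made for weekends or holidays, so September 26, 2023 stands.
So the filing is due September 26, 2023.

September 26, 2023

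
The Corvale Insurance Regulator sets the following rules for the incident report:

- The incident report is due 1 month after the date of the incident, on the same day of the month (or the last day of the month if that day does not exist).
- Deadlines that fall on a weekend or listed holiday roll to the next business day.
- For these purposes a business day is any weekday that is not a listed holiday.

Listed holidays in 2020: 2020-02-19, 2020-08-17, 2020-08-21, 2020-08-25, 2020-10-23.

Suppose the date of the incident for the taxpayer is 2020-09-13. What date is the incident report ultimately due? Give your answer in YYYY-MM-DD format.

2020-10-13

Moving 1 month forward from 2020-09-13 on the corresponding day gives 2020-10-13.
2020-10-13 falls on a Tuesday, which is a business day, so no adjustment is needed.
So the filing is due 2020-10-13.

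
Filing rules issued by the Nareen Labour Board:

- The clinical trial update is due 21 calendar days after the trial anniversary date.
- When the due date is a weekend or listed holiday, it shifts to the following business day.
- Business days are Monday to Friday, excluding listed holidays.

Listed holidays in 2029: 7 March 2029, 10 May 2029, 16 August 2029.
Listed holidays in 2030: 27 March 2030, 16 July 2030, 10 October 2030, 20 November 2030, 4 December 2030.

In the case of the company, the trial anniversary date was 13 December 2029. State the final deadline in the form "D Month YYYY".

3 January 2030

21 calendar days after 13 December 2029 is 3 January 2030.
Since 3 January 2030 is a Thursday and not a holiday, the date is unchanged.
Final deadline: 3 January 2030.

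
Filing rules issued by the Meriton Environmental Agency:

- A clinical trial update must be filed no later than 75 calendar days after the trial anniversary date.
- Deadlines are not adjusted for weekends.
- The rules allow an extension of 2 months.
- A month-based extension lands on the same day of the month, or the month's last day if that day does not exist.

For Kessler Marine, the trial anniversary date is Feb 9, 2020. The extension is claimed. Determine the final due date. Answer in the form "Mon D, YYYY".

Jun 24, 2020

75 calendar days after Feb 9, 2020 is Apr 24, 2020.
No adjustment is made for weekends or holidays, so Apr 24, 2020 stands.
Add 2 months to Apr 24, 2020: Jun 24, 2020.
No adjustment is made for weekends or holidays, so Jun 24, 2020 stands.
So the filing is due Jun 24, 2020.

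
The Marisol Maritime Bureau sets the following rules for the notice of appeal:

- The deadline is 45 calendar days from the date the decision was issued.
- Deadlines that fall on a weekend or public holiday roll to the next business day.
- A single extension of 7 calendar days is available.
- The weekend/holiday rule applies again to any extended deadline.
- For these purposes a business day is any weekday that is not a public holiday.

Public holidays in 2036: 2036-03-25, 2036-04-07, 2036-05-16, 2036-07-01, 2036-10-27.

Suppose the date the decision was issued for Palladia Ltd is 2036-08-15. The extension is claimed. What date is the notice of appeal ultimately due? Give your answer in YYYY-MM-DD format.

2036-10-06

Trigger date 2036-08-15 + 45 calendar days = 2036-09-29.
2036-09-29 (Monday) is already a business day.
Add the 7 calendar-day extension to 2036-09-29: 2036-10-06.
Since 2036-10-06 is a Monday and not a holiday, the date is unchanged.
Deadline: 2036-10-06.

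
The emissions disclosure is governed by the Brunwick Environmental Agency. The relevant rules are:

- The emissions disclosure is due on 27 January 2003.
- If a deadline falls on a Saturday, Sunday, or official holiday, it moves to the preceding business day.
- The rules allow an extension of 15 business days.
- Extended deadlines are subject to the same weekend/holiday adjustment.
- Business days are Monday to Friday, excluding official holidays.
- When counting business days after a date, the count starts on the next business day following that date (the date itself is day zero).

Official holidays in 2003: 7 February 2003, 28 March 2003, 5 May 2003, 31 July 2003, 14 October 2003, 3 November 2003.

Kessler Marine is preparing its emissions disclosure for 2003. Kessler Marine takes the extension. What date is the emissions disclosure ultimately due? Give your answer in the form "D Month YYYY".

18 February 2003

Start from the fixed due date, 27 January 2003.
27 January 2003 is a Monday and not a listed holiday, so it stands.
Applying the 15-business-day extension: 15 business days after 27 January 2003 is 18 February 2003.
18 February 2003 (Tuesday) is already a business day.
Final deadline: 18 February 2003.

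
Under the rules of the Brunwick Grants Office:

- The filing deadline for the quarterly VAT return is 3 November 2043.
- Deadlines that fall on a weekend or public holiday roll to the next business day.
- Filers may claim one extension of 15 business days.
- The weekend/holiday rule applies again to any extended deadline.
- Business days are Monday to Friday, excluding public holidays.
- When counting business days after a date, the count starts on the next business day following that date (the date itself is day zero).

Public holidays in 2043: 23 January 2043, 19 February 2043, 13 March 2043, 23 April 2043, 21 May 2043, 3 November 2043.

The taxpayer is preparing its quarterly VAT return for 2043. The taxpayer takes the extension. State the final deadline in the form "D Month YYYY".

25 November 2043

The stated deadline is 3 November 2043.
3 November 2043 is a listed holiday, so it moves to the next business day, 4 November 2043 (Wednesday).
Counting 15 further business days from 4 November 2043 reaches 25 November 2043.
25 November 2043 is a Wednesday and not a listed holiday, so it stands.
Final deadline: 25 November 2043.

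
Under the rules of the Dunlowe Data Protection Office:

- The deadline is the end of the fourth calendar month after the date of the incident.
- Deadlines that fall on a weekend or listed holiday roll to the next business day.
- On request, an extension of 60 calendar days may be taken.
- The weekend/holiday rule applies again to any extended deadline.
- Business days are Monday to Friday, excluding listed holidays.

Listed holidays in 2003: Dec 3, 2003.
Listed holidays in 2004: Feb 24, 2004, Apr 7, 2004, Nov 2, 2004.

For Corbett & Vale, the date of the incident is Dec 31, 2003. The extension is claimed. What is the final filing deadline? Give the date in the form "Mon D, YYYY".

Jun 29, 2004

4 months after Dec 31, 2003 falls in April 2004; the last day of that month is Apr 30, 2004.
Apr 30, 2004 falls on a Friday, which is a business day, so no adjustment is needed.
The 60-calendar-day extension moves the deadline from Apr 30, 2004 to Jun 29, 2004.
Jun 29, 2004 is a Tuesday and not a listed holiday, so it stands.
Final deadline: Jun 29, 2004.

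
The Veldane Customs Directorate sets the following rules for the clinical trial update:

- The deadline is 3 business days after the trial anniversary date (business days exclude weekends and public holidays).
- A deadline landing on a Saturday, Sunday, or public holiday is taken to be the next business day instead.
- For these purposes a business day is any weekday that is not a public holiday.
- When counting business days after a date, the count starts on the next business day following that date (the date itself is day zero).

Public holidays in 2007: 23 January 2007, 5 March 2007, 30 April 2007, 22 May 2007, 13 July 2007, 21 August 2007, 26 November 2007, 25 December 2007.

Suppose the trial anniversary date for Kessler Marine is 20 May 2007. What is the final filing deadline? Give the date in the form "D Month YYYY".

24 May 2007

3 business days after 20 May 2007, excluding weekends and holidays, is 24 May 2007.
24 May 2007 falls on a Thursday, which is a business day, so no adjustment is needed.
Deadline: 24 May 2007.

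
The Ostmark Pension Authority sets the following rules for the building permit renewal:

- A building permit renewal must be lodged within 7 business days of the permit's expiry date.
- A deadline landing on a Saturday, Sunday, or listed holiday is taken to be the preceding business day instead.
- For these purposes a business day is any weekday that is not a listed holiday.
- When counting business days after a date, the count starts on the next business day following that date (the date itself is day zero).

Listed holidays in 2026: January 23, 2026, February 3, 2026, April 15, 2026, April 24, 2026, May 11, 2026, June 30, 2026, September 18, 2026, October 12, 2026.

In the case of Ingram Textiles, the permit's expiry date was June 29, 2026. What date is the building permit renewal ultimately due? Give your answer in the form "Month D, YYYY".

July 9, 2026

Counting 7 business days after June 29, 2026 (skipping weekends and listed holidays) reaches July 9, 2026.
July 9, 2026 (Thursday) is already a business day.
So the filing is due July 9, 2026.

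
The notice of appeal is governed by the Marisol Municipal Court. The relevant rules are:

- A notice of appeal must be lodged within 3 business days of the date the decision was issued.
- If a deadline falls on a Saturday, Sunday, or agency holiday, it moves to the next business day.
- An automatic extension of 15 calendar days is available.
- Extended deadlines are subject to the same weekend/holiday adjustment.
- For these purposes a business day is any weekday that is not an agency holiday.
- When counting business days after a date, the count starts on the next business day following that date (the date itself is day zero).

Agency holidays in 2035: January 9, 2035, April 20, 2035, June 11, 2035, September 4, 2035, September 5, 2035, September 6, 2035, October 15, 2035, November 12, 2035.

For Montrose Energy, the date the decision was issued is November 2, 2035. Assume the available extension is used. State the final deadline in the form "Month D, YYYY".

3 business days after November 2, 2035, excluding weekends and holidays, is November 7, 2035.
November 7, 2035 is a Wednesday and not a listed holiday, so it stands.
With the 15-day extension, November 7, 2035 becomes November 22, 2035.
November 22, 2035 (Thursday) is already a business day.
Final deadline: November 22, 2035.

November 22, 2035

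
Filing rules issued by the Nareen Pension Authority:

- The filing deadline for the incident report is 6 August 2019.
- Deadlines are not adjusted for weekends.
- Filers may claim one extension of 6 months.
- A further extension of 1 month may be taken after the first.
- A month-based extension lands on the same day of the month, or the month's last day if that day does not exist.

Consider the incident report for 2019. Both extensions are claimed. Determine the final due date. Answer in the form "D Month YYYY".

The stated deadline is 6 August 2019.
6 August 2019 falls on a Tuesday. The rules make no weekend/holiday allowance, so it remains 6 August 2019.
Applying the 6 months extension: 6 months after 6 August 2019 is 6 February 2020.
6 February 2020 falls on a Thursday. The rules make no weekend/holiday allowance, so it remains 6 February 2020.
Applying the 1 month extension: 1 month after 6 February 2020 is 6 March 2020.
6 March 2020 falls on a Friday. The rules make no weekend/holiday allowance, so it remains 6 March 2020.
So the filing is due 6 March 2020.

6 March 2020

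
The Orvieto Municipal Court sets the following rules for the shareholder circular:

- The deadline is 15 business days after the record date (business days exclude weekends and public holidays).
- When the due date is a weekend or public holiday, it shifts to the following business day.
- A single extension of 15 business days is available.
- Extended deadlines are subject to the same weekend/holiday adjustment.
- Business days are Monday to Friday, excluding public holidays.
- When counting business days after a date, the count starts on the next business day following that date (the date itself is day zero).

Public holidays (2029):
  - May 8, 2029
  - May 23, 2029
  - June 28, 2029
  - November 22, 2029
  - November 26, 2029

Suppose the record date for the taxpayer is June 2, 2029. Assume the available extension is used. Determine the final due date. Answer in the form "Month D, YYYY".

Starting the day after June 2, 2029 and counting 15 business days lands on June 22, 2029.
June 22, 2029 is a Friday and not a listed holiday, so it stands.
Counting 15 further business days from June 22, 2029 reaches July 16, 2029.
Since July 16, 2029 is a Monday and not a holiday, the date is unchanged.
The final due date is July 16, 2029.

July 16, 2029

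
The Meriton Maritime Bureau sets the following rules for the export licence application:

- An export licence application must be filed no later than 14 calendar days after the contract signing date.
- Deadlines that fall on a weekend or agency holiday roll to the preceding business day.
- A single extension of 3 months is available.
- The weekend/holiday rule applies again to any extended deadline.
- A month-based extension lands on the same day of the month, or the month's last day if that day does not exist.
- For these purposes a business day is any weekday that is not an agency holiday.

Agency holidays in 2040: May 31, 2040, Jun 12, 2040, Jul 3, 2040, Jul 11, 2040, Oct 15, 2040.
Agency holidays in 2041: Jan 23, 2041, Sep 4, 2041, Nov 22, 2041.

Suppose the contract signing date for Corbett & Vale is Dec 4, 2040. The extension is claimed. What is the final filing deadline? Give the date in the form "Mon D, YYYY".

Mar 18, 2041

Trigger date Dec 4, 2040 + 14 calendar days = Dec 18, 2040.
Dec 18, 2040 falls on a Tuesday, which is a business day, so no adjustment is needed.
Applying the 3 months extension: 3 months after Dec 18, 2040 is Mar 18, 2041.
Mar 18, 2041 (Monday) is already a business day.
So the filing is due Mar 18, 2041.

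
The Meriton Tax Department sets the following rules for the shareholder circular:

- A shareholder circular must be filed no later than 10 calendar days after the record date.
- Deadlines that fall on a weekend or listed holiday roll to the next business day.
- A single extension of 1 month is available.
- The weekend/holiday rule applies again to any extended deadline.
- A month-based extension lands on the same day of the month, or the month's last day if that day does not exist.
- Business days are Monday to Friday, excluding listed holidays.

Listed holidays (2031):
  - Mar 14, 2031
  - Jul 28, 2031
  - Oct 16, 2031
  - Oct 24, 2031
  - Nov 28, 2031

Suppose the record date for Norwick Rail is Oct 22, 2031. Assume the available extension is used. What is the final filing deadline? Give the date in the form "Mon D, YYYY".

Dec 3, 2031

Trigger date Oct 22, 2031 + 10 calendar days = Nov 1, 2031.
Because Nov 1, 2031 is a Saturday, the deadline becomes Nov 3, 2031 (Monday).
The 1 month extension carries Nov 3, 2031 to Dec 3, 2031.
Dec 3, 2031 is a Wednesday and not a listed holiday, so it stands.
So the filing is due Dec 3, 2031.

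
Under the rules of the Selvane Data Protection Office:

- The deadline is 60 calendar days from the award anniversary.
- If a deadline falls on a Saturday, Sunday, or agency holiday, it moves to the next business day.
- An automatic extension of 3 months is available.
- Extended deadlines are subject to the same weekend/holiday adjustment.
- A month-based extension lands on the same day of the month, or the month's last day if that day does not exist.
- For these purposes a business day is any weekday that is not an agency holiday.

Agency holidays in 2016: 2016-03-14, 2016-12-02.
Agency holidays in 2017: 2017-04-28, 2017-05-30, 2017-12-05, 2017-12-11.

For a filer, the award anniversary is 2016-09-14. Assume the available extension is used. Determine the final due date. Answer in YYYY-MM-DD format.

60 calendar days after 2016-09-14 is 2016-11-13.
2016-11-13 is a Sunday; the next business day is 2016-11-14 (Monday).
Add 3 months to 2016-11-14: 2017-02-14.
Since 2017-02-14 is a Tuesday and not a holiday, the date is unchanged.
Final deadline: 2017-02-14.

2017-02-14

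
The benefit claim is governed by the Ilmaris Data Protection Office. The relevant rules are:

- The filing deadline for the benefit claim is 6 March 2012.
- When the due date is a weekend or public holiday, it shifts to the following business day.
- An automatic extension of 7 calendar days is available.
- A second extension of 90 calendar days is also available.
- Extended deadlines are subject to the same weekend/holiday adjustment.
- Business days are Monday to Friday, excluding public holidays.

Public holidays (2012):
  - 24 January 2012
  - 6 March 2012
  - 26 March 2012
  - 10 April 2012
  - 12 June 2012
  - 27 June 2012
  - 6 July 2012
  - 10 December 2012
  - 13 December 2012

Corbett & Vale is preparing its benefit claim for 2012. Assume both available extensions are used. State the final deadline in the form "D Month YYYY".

The stated deadline is 6 March 2012.
6 March 2012 falls on a listed holiday. Rolling to the next business day gives 7 March 2012, a Wednesday.
The 7-calendar-day extension moves the deadline from 7 March 2012 to 14 March 2012.
Since 14 March 2012 is a Wednesday and not a holiday, the date is unchanged.
Applying the 90-calendar-day extension: 14 March 2012 + 90 days = 12 June 2012.
12 June 2012 is a listed holiday, so it moves to the next business day, 13 June 2012 (Wednesday).
So the filing is due 13 June 2012.

13 June 2012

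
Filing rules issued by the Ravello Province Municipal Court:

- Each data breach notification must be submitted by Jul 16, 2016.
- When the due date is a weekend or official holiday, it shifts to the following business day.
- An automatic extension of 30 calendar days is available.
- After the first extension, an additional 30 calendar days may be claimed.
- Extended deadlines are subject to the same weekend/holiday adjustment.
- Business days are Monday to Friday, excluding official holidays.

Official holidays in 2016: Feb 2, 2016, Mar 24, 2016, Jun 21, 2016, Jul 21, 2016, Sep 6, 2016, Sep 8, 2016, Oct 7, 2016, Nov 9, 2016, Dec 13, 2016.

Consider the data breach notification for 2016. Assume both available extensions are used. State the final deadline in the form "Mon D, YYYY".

Sep 16, 2016

The statutory due date is Jul 16, 2016.
Jul 16, 2016 is a Saturday; the next business day is Jul 18, 2016 (Monday).
With the 30-day extension, Jul 18, 2016 becomes Aug 17, 2016.
Aug 17, 2016 is a Wednesday and not a listed holiday, so it stands.
Applying the 30-calendar-day extension: Aug 17, 2016 + 30 days = Sep 16, 2016.
Sep 16, 2016 (Friday) is already a business day.
Final deadline: Sep 16, 2016.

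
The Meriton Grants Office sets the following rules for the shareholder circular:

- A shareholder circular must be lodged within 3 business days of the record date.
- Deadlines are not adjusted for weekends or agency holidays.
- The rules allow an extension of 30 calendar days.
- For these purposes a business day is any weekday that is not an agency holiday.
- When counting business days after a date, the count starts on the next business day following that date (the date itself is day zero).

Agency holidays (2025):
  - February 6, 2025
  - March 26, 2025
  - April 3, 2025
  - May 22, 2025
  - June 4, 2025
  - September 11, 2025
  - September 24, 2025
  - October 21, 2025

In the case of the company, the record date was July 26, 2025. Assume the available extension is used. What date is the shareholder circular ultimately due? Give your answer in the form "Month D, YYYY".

August 29, 2025

Starting the day after July 26, 2025 and counting 3 business days lands on July 30, 2025.
July 30, 2025 falls on a Wednesday. The rules make no weekend/holiday allowance, so it remains July 30, 2025.
Add the 30 calendar-day extension to July 30, 2025: August 29, 2025.
August 29, 2025 is a Friday; no weekend or holiday adjustment applies.
Final deadline: August 29, 2025.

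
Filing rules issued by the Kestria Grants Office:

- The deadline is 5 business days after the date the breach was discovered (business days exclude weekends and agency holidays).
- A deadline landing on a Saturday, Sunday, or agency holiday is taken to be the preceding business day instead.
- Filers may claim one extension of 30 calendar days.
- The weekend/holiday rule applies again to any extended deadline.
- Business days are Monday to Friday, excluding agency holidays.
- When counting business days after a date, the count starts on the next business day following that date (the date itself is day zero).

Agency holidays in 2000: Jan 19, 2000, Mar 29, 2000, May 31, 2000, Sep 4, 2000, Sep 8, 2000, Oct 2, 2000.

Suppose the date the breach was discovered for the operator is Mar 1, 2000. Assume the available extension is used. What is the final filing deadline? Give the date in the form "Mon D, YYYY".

Starting the day after Mar 1, 2000 and counting 5 business days lands on Mar 8, 2000.
Since Mar 8, 2000 is a Wednesday and not a holiday, the date is unchanged.
The 30-calendar-day extension moves the deadline from Mar 8, 2000 to Apr 7, 2000.
Since Apr 7, 2000 is a Friday and not a holiday, the date is unchanged.
Final deadline: Apr 7, 2000.

Apr 7, 2000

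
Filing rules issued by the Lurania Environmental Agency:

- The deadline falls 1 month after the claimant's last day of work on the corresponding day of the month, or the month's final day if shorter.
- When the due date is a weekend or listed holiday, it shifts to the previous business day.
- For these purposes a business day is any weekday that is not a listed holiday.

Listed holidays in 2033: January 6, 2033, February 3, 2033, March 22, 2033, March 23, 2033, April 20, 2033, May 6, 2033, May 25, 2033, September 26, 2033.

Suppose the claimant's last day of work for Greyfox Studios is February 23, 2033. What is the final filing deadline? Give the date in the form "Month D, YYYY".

March 21, 2033

Moving 1 month forward from February 23, 2033 on the corresponding day gives March 23, 2033.
March 23, 2033 is a listed holiday, so it moves to the preceding business day, March 21, 2033 (Monday).
So the filing is due March 21, 2033.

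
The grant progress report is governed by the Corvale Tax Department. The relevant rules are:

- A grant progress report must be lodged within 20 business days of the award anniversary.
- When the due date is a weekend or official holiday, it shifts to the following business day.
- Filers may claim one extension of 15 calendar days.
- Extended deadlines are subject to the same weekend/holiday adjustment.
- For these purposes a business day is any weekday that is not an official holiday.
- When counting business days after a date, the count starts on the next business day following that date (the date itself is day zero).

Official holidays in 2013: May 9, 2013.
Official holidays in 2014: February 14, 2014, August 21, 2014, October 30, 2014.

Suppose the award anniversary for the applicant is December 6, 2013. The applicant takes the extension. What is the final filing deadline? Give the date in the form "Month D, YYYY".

January 20, 2014

20 business days after December 6, 2013, excluding weekends and holidays, is January 3, 2014.
January 3, 2014 is a Friday and not a listed holiday, so it stands.
With the 15-day extension, January 3, 2014 becomes January 18, 2014.
January 18, 2014 is a Saturday, so it moves to the next business day, January 20, 2014 (Monday).
Final deadline: January 20, 2014.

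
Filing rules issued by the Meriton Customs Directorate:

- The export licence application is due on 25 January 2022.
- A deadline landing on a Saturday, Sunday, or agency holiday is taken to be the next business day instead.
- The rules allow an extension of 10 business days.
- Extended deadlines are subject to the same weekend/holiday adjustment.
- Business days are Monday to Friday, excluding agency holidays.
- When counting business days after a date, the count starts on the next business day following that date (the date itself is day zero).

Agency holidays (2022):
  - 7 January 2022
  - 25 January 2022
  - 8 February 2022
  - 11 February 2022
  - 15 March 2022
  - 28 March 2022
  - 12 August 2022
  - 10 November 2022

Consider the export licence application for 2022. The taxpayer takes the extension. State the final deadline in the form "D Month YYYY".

10 February 2022

The stated deadline is 25 January 2022.
25 January 2022 is a listed holiday, so it moves to the next business day, 26 January 2022 (Wednesday).
Counting 10 further business days from 26 January 2022 reaches 10 February 2022.
10 February 2022 (Thursday) is already a business day.
So the filing is due 10 February 2022.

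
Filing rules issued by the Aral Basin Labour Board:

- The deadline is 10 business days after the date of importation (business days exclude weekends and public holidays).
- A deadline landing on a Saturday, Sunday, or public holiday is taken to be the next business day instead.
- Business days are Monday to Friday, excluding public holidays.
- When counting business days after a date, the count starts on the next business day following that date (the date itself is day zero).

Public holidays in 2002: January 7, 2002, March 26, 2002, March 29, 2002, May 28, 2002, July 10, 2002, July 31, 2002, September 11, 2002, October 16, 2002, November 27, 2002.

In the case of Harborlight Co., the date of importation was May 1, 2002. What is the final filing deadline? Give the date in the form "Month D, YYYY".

May 15, 2002

Counting 10 business days after May 1, 2002 (skipping weekends and listed holidays) reaches May 15, 2002.
Since May 15, 2002 is a Wednesday and not a holiday, the date is unchanged.
So the filing is due May 15, 2002.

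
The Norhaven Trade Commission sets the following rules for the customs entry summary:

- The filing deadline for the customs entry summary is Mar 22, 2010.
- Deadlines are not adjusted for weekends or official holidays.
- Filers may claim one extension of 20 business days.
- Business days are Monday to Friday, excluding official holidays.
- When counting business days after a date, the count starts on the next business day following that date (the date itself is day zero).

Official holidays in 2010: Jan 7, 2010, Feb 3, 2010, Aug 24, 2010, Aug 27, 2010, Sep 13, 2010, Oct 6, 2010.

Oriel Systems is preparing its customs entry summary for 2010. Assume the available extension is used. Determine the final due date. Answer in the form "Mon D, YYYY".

Start from the fixed due date, Mar 22, 2010.
No adjustment is made for weekends or holidays, so Mar 22, 2010 stands.
Applying the 20-business-day extension: 20 business days after Mar 22, 2010 is Apr 19, 2010.
No adjustment is made for weekends or holidays, so Apr 19, 2010 stands.
So the filing is due Apr 19, 2010.

Apr 19, 2010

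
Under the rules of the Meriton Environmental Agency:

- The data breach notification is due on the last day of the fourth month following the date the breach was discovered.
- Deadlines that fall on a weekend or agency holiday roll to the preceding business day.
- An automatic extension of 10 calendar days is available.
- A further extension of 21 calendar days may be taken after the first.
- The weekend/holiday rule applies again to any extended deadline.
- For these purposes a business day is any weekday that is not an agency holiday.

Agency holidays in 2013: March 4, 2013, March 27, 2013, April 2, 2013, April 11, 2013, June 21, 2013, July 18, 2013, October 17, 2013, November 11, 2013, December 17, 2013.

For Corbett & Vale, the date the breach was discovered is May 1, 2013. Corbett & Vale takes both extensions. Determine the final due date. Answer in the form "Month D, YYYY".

The fourth month after May 1, 2013 is September 2013, whose last day is September 30, 2013.
Since September 30, 2013 is a Monday and not a holiday, the date is unchanged.
Applying the 10-calendar-day extension: September 30, 2013 + 10 days = October 10, 2013.
Since October 10, 2013 is a Thursday and not a holiday, the date is unchanged.
Applying the 21-calendar-day extension: October 10, 2013 + 21 days = October 31, 2013.
Since October 31, 2013 is a Thursday and not a holiday, the date is unchanged.
Deadline: October 31, 2013.

October 31, 2013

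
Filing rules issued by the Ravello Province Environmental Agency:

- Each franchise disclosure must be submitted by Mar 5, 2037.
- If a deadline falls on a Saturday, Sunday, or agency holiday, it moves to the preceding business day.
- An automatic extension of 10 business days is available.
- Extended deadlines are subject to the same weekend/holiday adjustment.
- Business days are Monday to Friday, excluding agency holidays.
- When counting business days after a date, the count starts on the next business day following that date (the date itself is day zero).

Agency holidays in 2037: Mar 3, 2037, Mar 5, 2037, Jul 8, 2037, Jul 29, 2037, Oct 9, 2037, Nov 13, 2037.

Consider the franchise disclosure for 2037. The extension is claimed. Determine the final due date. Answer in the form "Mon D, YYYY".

The stated deadline is Mar 5, 2037.
Because Mar 5, 2037 is a listed holiday, the deadline becomes Mar 4, 2037 (Wednesday).
Applying the 10-business-day extension: 10 business days after Mar 4, 2037 is Mar 19, 2037.
Since Mar 19, 2037 is a Thursday and not a holiday, the date is unchanged.
So the filing is due Mar 19, 2037.

Mar 19, 2037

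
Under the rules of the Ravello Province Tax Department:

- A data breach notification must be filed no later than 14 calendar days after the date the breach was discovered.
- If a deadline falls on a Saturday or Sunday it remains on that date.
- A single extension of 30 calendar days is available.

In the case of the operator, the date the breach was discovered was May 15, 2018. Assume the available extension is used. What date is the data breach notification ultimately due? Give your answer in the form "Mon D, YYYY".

Jun 28, 2018

Adding 14 calendar days to May 15, 2018 gives May 29, 2018.
May 29, 2018 falls on a Tuesday. The rules make no weekend/holiday allowance, so it remains May 29, 2018.
With the 30-day extension, May 29, 2018 becomes Jun 28, 2018.
Jun 28, 2018 is a Thursday; no weekend or holiday adjustment applies.
Final deadline: Jun 28, 2018.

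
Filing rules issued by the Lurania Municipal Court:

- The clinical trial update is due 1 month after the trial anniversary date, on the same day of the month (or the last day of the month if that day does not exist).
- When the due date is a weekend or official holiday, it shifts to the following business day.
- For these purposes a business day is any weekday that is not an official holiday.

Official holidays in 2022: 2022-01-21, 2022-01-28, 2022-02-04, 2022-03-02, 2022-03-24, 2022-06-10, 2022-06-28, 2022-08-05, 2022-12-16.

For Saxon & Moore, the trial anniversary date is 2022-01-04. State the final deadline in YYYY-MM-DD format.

Moving 1 month forward from 2022-01-04 on the corresponding day gives 2022-02-04.
Because 2022-02-04 is a listed holiday, the deadline becomes 2022-02-07 (Monday).
So the filing is due 2022-02-07.

2022-02-07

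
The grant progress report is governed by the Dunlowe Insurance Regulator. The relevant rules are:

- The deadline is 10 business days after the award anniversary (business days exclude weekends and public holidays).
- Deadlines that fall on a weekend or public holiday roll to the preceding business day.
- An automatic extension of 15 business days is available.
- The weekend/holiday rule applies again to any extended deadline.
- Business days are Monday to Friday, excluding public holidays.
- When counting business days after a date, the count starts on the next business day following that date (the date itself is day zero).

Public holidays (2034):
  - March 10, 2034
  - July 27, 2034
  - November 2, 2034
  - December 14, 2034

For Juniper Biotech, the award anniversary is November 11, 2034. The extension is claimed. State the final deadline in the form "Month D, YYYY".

December 18, 2034

Counting 10 business days after November 11, 2034 (skipping weekends and listed holidays) reaches November 24, 2034.
November 24, 2034 (Friday) is already a business day.
The 15-business-day extension runs from November 24, 2034 to December 18, 2034.
December 18, 2034 is a Monday and not a listed holiday, so it stands.
Deadline: December 18, 2034.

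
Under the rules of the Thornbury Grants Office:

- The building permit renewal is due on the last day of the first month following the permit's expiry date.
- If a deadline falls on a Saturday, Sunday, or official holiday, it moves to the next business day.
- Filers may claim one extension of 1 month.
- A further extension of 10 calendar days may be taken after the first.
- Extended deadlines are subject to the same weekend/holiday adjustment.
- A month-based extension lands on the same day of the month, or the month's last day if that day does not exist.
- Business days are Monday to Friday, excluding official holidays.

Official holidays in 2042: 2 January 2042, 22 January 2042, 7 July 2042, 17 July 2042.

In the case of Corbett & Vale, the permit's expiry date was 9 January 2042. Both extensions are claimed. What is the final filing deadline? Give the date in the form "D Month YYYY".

1 month after 9 January 2042 is February 2042; that month ends on 28 February 2042.
28 February 2042 is a Friday and not a listed holiday, so it stands.
Add 1 month to 28 February 2042: 28 March 2042.
Since 28 March 2042 is a Friday and not a holiday, the date is unchanged.
With the 10-day extension, 28 March 2042 becomes 7 April 2042.
7 April 2042 is a Monday and not a listed holiday, so it stands.
Final deadline: 7 April 2042.

7 April 2042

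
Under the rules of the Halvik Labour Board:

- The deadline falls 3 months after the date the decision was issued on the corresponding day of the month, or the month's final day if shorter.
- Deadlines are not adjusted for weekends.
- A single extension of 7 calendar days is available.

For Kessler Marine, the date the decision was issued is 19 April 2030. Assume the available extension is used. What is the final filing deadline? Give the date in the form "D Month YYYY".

Moving 3 months forward from 19 April 2030 on the corresponding day gives 19 July 2030.
19 July 2030 is a Friday; no weekend or holiday adjustment applies.
Applying the 7-calendar-day extension: 19 July 2030 + 7 days = 26 July 2030.
26 July 2030 falls on a Friday. The rules make no weekend/holiday allowance, so it remains 26 July 2030.
So the filing is due 26 July 2030.

26 July 2030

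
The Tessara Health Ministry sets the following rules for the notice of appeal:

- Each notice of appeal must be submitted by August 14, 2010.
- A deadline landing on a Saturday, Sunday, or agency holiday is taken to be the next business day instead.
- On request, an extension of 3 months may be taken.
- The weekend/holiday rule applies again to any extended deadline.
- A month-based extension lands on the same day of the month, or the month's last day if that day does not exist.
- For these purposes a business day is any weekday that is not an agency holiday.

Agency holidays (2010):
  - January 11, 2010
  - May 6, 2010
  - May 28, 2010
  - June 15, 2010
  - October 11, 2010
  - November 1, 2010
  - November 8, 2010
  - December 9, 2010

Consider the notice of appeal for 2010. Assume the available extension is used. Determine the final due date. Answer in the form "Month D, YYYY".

The statutory due date is August 14, 2010.
Because August 14, 2010 is a Saturday, the deadline becomes August 16, 2010 (Monday).
Applying the 3 months extension: 3 months after August 16, 2010 is November 16, 2010.
Since November 16, 2010 is a Tuesday and not a holiday, the date is unchanged.
The final due date is November 16, 2010.

November 16, 2010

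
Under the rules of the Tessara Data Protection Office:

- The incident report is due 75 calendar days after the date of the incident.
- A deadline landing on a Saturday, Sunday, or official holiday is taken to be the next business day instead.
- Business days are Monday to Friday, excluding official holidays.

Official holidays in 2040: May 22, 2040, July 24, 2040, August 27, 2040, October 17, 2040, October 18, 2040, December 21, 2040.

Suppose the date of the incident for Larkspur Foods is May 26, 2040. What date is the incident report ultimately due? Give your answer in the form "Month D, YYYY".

August 9, 2040

From May 26, 2040, 75 calendar days later is August 9, 2040.
Since August 9, 2040 is a Thursday and not a holiday, the date is unchanged.
Deadline: August 9, 2040.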